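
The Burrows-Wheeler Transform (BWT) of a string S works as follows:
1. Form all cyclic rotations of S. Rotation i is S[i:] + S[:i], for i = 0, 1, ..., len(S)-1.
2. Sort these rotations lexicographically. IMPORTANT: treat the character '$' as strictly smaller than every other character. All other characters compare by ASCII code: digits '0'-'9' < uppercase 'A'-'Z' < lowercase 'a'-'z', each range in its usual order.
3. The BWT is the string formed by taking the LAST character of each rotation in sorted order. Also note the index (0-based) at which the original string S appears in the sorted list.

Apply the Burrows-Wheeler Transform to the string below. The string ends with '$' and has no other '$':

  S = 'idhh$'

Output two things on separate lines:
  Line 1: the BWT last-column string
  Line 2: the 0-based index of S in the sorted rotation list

Answer: hihd$
4

Derivation:
All 5 rotations (rotation i = S[i:]+S[:i]):
  rot[0] = idhh$
  rot[1] = dhh$i
  rot[2] = hh$id
  rot[3] = h$idh
  rot[4] = $idhh
Sorted (with $ < everything):
  sorted[0] = $idhh  (last char: 'h')
  sorted[1] = dhh$i  (last char: 'i')
  sorted[2] = h$idh  (last char: 'h')
  sorted[3] = hh$id  (last char: 'd')
  sorted[4] = idhh$  (last char: '$')
Last column: hihd$
Original string S is at sorted index 4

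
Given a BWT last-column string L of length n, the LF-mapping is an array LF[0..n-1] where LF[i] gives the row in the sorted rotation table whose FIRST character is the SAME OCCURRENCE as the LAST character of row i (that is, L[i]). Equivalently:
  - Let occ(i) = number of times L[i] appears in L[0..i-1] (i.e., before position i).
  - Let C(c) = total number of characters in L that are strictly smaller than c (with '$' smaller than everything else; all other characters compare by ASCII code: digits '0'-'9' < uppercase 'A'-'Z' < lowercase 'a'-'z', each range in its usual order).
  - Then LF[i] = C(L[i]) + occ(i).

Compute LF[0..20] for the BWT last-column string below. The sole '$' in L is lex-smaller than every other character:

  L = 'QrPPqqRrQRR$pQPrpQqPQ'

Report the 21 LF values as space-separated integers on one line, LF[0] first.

Char counts: '$':1, 'P':4, 'Q':5, 'R':3, 'p':2, 'q':3, 'r':3
C (first-col start): C('$')=0, C('P')=1, C('Q')=5, C('R')=10, C('p')=13, C('q')=15, C('r')=18
L[0]='Q': occ=0, LF[0]=C('Q')+0=5+0=5
L[1]='r': occ=0, LF[1]=C('r')+0=18+0=18
L[2]='P': occ=0, LF[2]=C('P')+0=1+0=1
L[3]='P': occ=1, LF[3]=C('P')+1=1+1=2
L[4]='q': occ=0, LF[4]=C('q')+0=15+0=15
L[5]='q': occ=1, LF[5]=C('q')+1=15+1=16
L[6]='R': occ=0, LF[6]=C('R')+0=10+0=10
L[7]='r': occ=1, LF[7]=C('r')+1=18+1=19
L[8]='Q': occ=1, LF[8]=C('Q')+1=5+1=6
L[9]='R': occ=1, LF[9]=C('R')+1=10+1=11
L[10]='R': occ=2, LF[10]=C('R')+2=10+2=12
L[11]='$': occ=0, LF[11]=C('$')+0=0+0=0
L[12]='p': occ=0, LF[12]=C('p')+0=13+0=13
L[13]='Q': occ=2, LF[13]=C('Q')+2=5+2=7
L[14]='P': occ=2, LF[14]=C('P')+2=1+2=3
L[15]='r': occ=2, LF[15]=C('r')+2=18+2=20
L[16]='p': occ=1, LF[16]=C('p')+1=13+1=14
L[17]='Q': occ=3, LF[17]=C('Q')+3=5+3=8
L[18]='q': occ=2, LF[18]=C('q')+2=15+2=17
L[19]='P': occ=3, LF[19]=C('P')+3=1+3=4
L[20]='Q': occ=4, LF[20]=C('Q')+4=5+4=9

Answer: 5 18 1 2 15 16 10 19 6 11 12 0 13 7 3 20 14 8 17 4 9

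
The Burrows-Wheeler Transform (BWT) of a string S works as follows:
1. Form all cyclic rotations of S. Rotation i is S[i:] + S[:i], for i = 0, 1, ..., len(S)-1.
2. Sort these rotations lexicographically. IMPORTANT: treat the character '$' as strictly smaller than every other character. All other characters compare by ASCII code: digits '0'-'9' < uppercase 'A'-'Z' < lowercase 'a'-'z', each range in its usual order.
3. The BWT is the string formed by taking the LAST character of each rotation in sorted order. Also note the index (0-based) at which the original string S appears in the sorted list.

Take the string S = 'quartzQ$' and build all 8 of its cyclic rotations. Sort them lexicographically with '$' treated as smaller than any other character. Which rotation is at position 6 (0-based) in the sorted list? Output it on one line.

Answer: uartzQ$q

Derivation:
All 8 rotations (rotation i = S[i:]+S[:i]):
  rot[0] = quartzQ$
  rot[1] = uartzQ$q
  rot[2] = artzQ$qu
  rot[3] = rtzQ$qua
  rot[4] = tzQ$quar
  rot[5] = zQ$quart
  rot[6] = Q$quartz
  rot[7] = $quartzQ
Sorted (with $ < everything):
  sorted[0] = $quartzQ
  sorted[1] = Q$quartz
  sorted[2] = artzQ$qu
  sorted[3] = quartzQ$
  sorted[4] = rtzQ$qua
  sorted[5] = tzQ$quar
  sorted[6] = uartzQ$q
  sorted[7] = zQ$quart
sorted[6] = uartzQ$q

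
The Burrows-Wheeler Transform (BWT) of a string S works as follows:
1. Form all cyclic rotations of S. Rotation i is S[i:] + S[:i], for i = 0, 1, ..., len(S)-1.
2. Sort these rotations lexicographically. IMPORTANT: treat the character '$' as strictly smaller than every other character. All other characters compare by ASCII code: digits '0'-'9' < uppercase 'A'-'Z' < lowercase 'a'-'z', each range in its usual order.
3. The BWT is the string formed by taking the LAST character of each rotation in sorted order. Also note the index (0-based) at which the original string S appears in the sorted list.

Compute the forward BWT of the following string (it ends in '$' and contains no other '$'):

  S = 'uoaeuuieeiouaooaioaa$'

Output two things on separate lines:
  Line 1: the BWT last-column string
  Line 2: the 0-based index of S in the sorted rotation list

Answer: aaooouieauaeiuoaiou$e
19

Derivation:
All 21 rotations (rotation i = S[i:]+S[:i]):
  rot[0] = uoaeuuieeiouaooaioaa$
  rot[1] = oaeuuieeiouaooaioaa$u
  rot[2] = aeuuieeiouaooaioaa$uo
  rot[3] = euuieeiouaooaioaa$uoa
  rot[4] = uuieeiouaooaioaa$uoae
  rot[5] = uieeiouaooaioaa$uoaeu
  rot[6] = ieeiouaooaioaa$uoaeuu
  rot[7] = eeiouaooaioaa$uoaeuui
  rot[8] = eiouaooaioaa$uoaeuuie
  rot[9] = iouaooaioaa$uoaeuuiee
  rot[10] = ouaooaioaa$uoaeuuieei
  rot[11] = uaooaioaa$uoaeuuieeio
  rot[12] = aooaioaa$uoaeuuieeiou
  rot[13] = ooaioaa$uoaeuuieeioua
  rot[14] = oaioaa$uoaeuuieeiouao
  rot[15] = aioaa$uoaeuuieeiouaoo
  rot[16] = ioaa$uoaeuuieeiouaooa
  rot[17] = oaa$uoaeuuieeiouaooai
  rot[18] = aa$uoaeuuieeiouaooaio
  rot[19] = a$uoaeuuieeiouaooaioa
  rot[20] = $uoaeuuieeiouaooaioaa
Sorted (with $ < everything):
  sorted[0] = $uoaeuuieeiouaooaioaa  (last char: 'a')
  sorted[1] = a$uoaeuuieeiouaooaioa  (last char: 'a')
  sorted[2] = aa$uoaeuuieeiouaooaio  (last char: 'o')
  sorted[3] = aeuuieeiouaooaioaa$uo  (last char: 'o')
  sorted[4] = aioaa$uoaeuuieeiouaoo  (last char: 'o')
  sorted[5] = aooaioaa$uoaeuuieeiou  (last char: 'u')
  sorted[6] = eeiouaooaioaa$uoaeuui  (last char: 'i')
  sorted[7] = eiouaooaioaa$uoaeuuie  (last char: 'e')
  sorted[8] = euuieeiouaooaioaa$uoa  (last char: 'a')
  sorted[9] = ieeiouaooaioaa$uoaeuu  (last char: 'u')
  sorted[10] = ioaa$uoaeuuieeiouaooa  (last char: 'a')
  sorted[11] = iouaooaioaa$uoaeuuiee  (last char: 'e')
  sorted[12] = oaa$uoaeuuieeiouaooai  (last char: 'i')
  sorted[13] = oaeuuieeiouaooaioaa$u  (last char: 'u')
  sorted[14] = oaioaa$uoaeuuieeiouao  (last char: 'o')
  sorted[15] = ooaioaa$uoaeuuieeioua  (last char: 'a')
  sorted[16] = ouaooaioaa$uoaeuuieei  (last char: 'i')
  sorted[17] = uaooaioaa$uoaeuuieeio  (last char: 'o')
  sorted[18] = uieeiouaooaioaa$uoaeu  (last char: 'u')
  sorted[19] = uoaeuuieeiouaooaioaa$  (last char: '$')
  sorted[20] = uuieeiouaooaioaa$uoae  (last char: 'e')
Last column: aaooouieauaeiuoaiou$e
Original string S is at sorted index 19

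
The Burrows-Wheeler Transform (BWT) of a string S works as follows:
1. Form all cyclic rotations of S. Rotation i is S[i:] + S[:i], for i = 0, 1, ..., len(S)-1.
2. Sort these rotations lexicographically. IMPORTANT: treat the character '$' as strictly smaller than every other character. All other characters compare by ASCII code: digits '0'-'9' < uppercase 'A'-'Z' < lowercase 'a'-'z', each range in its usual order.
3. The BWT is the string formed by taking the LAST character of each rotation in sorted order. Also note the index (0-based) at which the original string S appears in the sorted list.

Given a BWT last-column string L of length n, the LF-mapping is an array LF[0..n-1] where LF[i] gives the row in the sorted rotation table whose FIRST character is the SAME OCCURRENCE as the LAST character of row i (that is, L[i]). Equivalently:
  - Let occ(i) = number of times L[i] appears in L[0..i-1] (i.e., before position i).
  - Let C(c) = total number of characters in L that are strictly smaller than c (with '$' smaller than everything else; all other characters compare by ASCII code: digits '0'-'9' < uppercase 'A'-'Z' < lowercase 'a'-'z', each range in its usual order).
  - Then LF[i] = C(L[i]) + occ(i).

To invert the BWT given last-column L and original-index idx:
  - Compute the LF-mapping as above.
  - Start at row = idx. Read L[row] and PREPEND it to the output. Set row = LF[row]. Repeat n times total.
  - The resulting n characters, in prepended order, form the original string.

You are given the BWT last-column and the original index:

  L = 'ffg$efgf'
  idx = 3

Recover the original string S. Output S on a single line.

Answer: feffggf$

Derivation:
LF mapping: 2 3 6 0 1 4 7 5
Walk LF starting at row 3, prepending L[row]:
  step 1: row=3, L[3]='$', prepend. Next row=LF[3]=0
  step 2: row=0, L[0]='f', prepend. Next row=LF[0]=2
  step 3: row=2, L[2]='g', prepend. Next row=LF[2]=6
  step 4: row=6, L[6]='g', prepend. Next row=LF[6]=7
  step 5: row=7, L[7]='f', prepend. Next row=LF[7]=5
  step 6: row=5, L[5]='f', prepend. Next row=LF[5]=4
  step 7: row=4, L[4]='e', prepend. Next row=LF[4]=1
  step 8: row=1, L[1]='f', prepend. Next row=LF[1]=3
Reversed output: feffggf$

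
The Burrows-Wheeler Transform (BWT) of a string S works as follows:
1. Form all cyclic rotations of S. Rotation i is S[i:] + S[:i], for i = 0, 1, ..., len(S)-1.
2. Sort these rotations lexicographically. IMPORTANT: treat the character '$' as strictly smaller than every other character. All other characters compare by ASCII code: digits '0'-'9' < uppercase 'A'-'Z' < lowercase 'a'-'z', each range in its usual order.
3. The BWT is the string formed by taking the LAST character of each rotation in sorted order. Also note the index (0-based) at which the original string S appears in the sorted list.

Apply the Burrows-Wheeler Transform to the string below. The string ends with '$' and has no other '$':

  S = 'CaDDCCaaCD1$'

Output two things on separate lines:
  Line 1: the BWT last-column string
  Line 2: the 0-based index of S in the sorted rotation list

Answer: 1DDa$CCDaaCC
4

Derivation:
All 12 rotations (rotation i = S[i:]+S[:i]):
  rot[0] = CaDDCCaaCD1$
  rot[1] = aDDCCaaCD1$C
  rot[2] = DDCCaaCD1$Ca
  rot[3] = DCCaaCD1$CaD
  rot[4] = CCaaCD1$CaDD
  rot[5] = CaaCD1$CaDDC
  rot[6] = aaCD1$CaDDCC
  rot[7] = aCD1$CaDDCCa
  rot[8] = CD1$CaDDCCaa
  rot[9] = D1$CaDDCCaaC
  rot[10] = 1$CaDDCCaaCD
  rot[11] = $CaDDCCaaCD1
Sorted (with $ < everything):
  sorted[0] = $CaDDCCaaCD1  (last char: '1')
  sorted[1] = 1$CaDDCCaaCD  (last char: 'D')
  sorted[2] = CCaaCD1$CaDD  (last char: 'D')
  sorted[3] = CD1$CaDDCCaa  (last char: 'a')
  sorted[4] = CaDDCCaaCD1$  (last char: '$')
  sorted[5] = CaaCD1$CaDDC  (last char: 'C')
  sorted[6] = D1$CaDDCCaaC  (last char: 'C')
  sorted[7] = DCCaaCD1$CaD  (last char: 'D')
  sorted[8] = DDCCaaCD1$Ca  (last char: 'a')
  sorted[9] = aCD1$CaDDCCa  (last char: 'a')
  sorted[10] = aDDCCaaCD1$C  (last char: 'C')
  sorted[11] = aaCD1$CaDDCC  (last char: 'C')
Last column: 1DDa$CCDaaCC
Original string S is at sorted index 4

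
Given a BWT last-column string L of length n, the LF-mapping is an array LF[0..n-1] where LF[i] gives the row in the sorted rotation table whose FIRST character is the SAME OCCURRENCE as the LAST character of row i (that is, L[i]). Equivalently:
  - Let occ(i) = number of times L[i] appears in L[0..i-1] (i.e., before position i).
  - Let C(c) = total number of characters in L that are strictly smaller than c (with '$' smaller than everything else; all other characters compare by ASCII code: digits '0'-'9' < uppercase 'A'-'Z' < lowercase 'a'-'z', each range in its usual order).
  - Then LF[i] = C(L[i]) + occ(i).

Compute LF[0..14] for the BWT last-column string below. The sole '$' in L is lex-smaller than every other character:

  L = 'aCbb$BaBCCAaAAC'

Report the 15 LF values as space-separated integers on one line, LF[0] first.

Answer: 10 6 13 14 0 4 11 5 7 8 1 12 2 3 9

Derivation:
Char counts: '$':1, 'A':3, 'B':2, 'C':4, 'a':3, 'b':2
C (first-col start): C('$')=0, C('A')=1, C('B')=4, C('C')=6, C('a')=10, C('b')=13
L[0]='a': occ=0, LF[0]=C('a')+0=10+0=10
L[1]='C': occ=0, LF[1]=C('C')+0=6+0=6
L[2]='b': occ=0, LF[2]=C('b')+0=13+0=13
L[3]='b': occ=1, LF[3]=C('b')+1=13+1=14
L[4]='$': occ=0, LF[4]=C('$')+0=0+0=0
L[5]='B': occ=0, LF[5]=C('B')+0=4+0=4
L[6]='a': occ=1, LF[6]=C('a')+1=10+1=11
L[7]='B': occ=1, LF[7]=C('B')+1=4+1=5
L[8]='C': occ=1, LF[8]=C('C')+1=6+1=7
L[9]='C': occ=2, LF[9]=C('C')+2=6+2=8
L[10]='A': occ=0, LF[10]=C('A')+0=1+0=1
L[11]='a': occ=2, LF[11]=C('a')+2=10+2=12
L[12]='A': occ=1, LF[12]=C('A')+1=1+1=2
L[13]='A': occ=2, LF[13]=C('A')+2=1+2=3
L[14]='C': occ=3, LF[14]=C('C')+3=6+3=9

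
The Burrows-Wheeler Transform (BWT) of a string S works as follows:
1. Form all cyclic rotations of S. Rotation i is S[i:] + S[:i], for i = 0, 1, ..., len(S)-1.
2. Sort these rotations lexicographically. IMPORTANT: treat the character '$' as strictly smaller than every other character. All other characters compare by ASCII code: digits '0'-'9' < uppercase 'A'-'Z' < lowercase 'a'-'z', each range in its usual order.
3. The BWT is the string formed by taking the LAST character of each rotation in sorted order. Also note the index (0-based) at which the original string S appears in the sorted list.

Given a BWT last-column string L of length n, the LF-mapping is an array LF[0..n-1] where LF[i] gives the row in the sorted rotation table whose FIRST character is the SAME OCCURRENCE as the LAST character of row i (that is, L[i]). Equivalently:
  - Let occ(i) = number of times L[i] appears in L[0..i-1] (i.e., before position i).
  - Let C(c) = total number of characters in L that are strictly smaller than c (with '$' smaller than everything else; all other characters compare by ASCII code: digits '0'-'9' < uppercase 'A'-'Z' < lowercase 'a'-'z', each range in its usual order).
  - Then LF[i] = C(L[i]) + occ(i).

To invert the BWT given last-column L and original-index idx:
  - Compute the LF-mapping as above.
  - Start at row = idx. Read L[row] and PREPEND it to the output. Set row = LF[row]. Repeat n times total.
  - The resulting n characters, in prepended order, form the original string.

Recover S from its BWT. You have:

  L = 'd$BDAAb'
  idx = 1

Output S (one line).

Answer: ADBAbd$

Derivation:
LF mapping: 6 0 3 4 1 2 5
Walk LF starting at row 1, prepending L[row]:
  step 1: row=1, L[1]='$', prepend. Next row=LF[1]=0
  step 2: row=0, L[0]='d', prepend. Next row=LF[0]=6
  step 3: row=6, L[6]='b', prepend. Next row=LF[6]=5
  step 4: row=5, L[5]='A', prepend. Next row=LF[5]=2
  step 5: row=2, L[2]='B', prepend. Next row=LF[2]=3
  step 6: row=3, L[3]='D', prepend. Next row=LF[3]=4
  step 7: row=4, L[4]='A', prepend. Next row=LF[4]=1
Reversed output: ADBAbd$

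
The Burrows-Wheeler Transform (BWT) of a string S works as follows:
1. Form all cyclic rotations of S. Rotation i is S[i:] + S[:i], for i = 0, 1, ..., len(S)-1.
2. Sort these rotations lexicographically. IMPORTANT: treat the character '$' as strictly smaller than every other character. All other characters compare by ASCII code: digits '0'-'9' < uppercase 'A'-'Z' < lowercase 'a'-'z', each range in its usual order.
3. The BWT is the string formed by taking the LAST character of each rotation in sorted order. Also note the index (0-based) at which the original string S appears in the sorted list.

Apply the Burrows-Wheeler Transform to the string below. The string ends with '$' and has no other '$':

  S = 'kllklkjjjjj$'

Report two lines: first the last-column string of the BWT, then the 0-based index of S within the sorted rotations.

Answer: jjjjjkll$klk
8

Derivation:
All 12 rotations (rotation i = S[i:]+S[:i]):
  rot[0] = kllklkjjjjj$
  rot[1] = llklkjjjjj$k
  rot[2] = lklkjjjjj$kl
  rot[3] = klkjjjjj$kll
  rot[4] = lkjjjjj$kllk
  rot[5] = kjjjjj$kllkl
  rot[6] = jjjjj$kllklk
  rot[7] = jjjj$kllklkj
  rot[8] = jjj$kllklkjj
  rot[9] = jj$kllklkjjj
  rot[10] = j$kllklkjjjj
  rot[11] = $kllklkjjjjj
Sorted (with $ < everything):
  sorted[0] = $kllklkjjjjj  (last char: 'j')
  sorted[1] = j$kllklkjjjj  (last char: 'j')
  sorted[2] = jj$kllklkjjj  (last char: 'j')
  sorted[3] = jjj$kllklkjj  (last char: 'j')
  sorted[4] = jjjj$kllklkj  (last char: 'j')
  sorted[5] = jjjjj$kllklk  (last char: 'k')
  sorted[6] = kjjjjj$kllkl  (last char: 'l')
  sorted[7] = klkjjjjj$kll  (last char: 'l')
  sorted[8] = kllklkjjjjj$  (last char: '$')
  sorted[9] = lkjjjjj$kllk  (last char: 'k')
  sorted[10] = lklkjjjjj$kl  (last char: 'l')
  sorted[11] = llklkjjjjj$k  (last char: 'k')
Last column: jjjjjkll$klk
Original string S is at sorted index 8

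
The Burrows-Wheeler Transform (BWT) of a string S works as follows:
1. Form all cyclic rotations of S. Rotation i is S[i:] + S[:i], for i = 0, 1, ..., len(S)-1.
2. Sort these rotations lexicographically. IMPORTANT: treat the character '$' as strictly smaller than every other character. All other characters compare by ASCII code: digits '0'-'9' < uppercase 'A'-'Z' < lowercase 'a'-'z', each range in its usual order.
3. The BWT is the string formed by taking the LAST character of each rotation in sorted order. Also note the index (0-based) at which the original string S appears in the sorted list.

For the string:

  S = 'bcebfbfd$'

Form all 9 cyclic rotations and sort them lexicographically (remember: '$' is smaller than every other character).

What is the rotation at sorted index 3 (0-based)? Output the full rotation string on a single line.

All 9 rotations (rotation i = S[i:]+S[:i]):
  rot[0] = bcebfbfd$
  rot[1] = cebfbfd$b
  rot[2] = ebfbfd$bc
  rot[3] = bfbfd$bce
  rot[4] = fbfd$bceb
  rot[5] = bfd$bcebf
  rot[6] = fd$bcebfb
  rot[7] = d$bcebfbf
  rot[8] = $bcebfbfd
Sorted (with $ < everything):
  sorted[0] = $bcebfbfd
  sorted[1] = bcebfbfd$
  sorted[2] = bfbfd$bce
  sorted[3] = bfd$bcebf
  sorted[4] = cebfbfd$b
  sorted[5] = d$bcebfbf
  sorted[6] = ebfbfd$bc
  sorted[7] = fbfd$bceb
  sorted[8] = fd$bcebfb
sorted[3] = bfd$bcebf

Answer: bfd$bcebf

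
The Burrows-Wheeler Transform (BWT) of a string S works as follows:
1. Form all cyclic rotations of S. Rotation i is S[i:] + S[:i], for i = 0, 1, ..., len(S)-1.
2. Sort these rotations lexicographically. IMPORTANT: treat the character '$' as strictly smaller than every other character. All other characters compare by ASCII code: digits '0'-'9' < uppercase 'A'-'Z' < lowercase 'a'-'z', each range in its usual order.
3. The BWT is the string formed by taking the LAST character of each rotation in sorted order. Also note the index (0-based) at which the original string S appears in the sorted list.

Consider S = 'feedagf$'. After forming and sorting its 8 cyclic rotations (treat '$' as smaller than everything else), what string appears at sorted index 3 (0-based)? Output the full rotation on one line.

All 8 rotations (rotation i = S[i:]+S[:i]):
  rot[0] = feedagf$
  rot[1] = eedagf$f
  rot[2] = edagf$fe
  rot[3] = dagf$fee
  rot[4] = agf$feed
  rot[5] = gf$feeda
  rot[6] = f$feedag
  rot[7] = $feedagf
Sorted (with $ < everything):
  sorted[0] = $feedagf
  sorted[1] = agf$feed
  sorted[2] = dagf$fee
  sorted[3] = edagf$fe
  sorted[4] = eedagf$f
  sorted[5] = f$feedag
  sorted[6] = feedagf$
  sorted[7] = gf$feeda
sorted[3] = edagf$fe

Answer: edagf$fe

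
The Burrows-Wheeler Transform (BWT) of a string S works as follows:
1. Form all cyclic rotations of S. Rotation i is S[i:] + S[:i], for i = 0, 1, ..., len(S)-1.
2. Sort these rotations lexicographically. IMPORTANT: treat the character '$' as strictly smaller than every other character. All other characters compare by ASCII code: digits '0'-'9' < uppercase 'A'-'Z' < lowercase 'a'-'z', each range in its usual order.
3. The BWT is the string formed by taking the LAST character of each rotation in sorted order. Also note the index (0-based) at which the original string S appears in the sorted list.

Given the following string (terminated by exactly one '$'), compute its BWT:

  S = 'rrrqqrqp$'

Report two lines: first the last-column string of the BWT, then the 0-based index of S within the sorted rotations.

All 9 rotations (rotation i = S[i:]+S[:i]):
  rot[0] = rrrqqrqp$
  rot[1] = rrqqrqp$r
  rot[2] = rqqrqp$rr
  rot[3] = qqrqp$rrr
  rot[4] = qrqp$rrrq
  rot[5] = rqp$rrrqq
  rot[6] = qp$rrrqqr
  rot[7] = p$rrrqqrq
  rot[8] = $rrrqqrqp
Sorted (with $ < everything):
  sorted[0] = $rrrqqrqp  (last char: 'p')
  sorted[1] = p$rrrqqrq  (last char: 'q')
  sorted[2] = qp$rrrqqr  (last char: 'r')
  sorted[3] = qqrqp$rrr  (last char: 'r')
  sorted[4] = qrqp$rrrq  (last char: 'q')
  sorted[5] = rqp$rrrqq  (last char: 'q')
  sorted[6] = rqqrqp$rr  (last char: 'r')
  sorted[7] = rrqqrqp$r  (last char: 'r')
  sorted[8] = rrrqqrqp$  (last char: '$')
Last column: pqrrqqrr$
Original string S is at sorted index 8

Answer: pqrrqqrr$
8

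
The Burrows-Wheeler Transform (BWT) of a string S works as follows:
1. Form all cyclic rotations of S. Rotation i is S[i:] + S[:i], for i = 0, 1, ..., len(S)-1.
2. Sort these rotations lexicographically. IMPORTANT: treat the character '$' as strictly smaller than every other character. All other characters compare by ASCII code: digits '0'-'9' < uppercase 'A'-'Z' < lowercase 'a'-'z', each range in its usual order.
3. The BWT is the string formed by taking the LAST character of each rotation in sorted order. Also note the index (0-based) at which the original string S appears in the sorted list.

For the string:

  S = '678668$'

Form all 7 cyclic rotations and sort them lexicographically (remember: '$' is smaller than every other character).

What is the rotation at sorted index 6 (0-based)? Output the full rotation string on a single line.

Answer: 8668$67

Derivation:
All 7 rotations (rotation i = S[i:]+S[:i]):
  rot[0] = 678668$
  rot[1] = 78668$6
  rot[2] = 8668$67
  rot[3] = 668$678
  rot[4] = 68$6786
  rot[5] = 8$67866
  rot[6] = $678668
Sorted (with $ < everything):
  sorted[0] = $678668
  sorted[1] = 668$678
  sorted[2] = 678668$
  sorted[3] = 68$6786
  sorted[4] = 78668$6
  sorted[5] = 8$67866
  sorted[6] = 8668$67
sorted[6] = 8668$67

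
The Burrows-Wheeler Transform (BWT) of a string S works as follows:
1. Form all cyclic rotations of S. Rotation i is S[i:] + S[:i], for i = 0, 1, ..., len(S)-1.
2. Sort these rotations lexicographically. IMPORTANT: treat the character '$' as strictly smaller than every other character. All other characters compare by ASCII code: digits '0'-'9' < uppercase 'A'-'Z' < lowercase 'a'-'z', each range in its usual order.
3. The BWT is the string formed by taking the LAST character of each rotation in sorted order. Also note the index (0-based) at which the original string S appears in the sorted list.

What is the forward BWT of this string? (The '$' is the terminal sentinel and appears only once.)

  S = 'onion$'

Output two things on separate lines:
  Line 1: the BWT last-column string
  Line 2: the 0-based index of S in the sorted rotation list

Answer: nnooi$
5

Derivation:
All 6 rotations (rotation i = S[i:]+S[:i]):
  rot[0] = onion$
  rot[1] = nion$o
  rot[2] = ion$on
  rot[3] = on$oni
  rot[4] = n$onio
  rot[5] = $onion
Sorted (with $ < everything):
  sorted[0] = $onion  (last char: 'n')
  sorted[1] = ion$on  (last char: 'n')
  sorted[2] = n$onio  (last char: 'o')
  sorted[3] = nion$o  (last char: 'o')
  sorted[4] = on$oni  (last char: 'i')
  sorted[5] = onion$  (last char: '$')
Last column: nnooi$
Original string S is at sorted index 5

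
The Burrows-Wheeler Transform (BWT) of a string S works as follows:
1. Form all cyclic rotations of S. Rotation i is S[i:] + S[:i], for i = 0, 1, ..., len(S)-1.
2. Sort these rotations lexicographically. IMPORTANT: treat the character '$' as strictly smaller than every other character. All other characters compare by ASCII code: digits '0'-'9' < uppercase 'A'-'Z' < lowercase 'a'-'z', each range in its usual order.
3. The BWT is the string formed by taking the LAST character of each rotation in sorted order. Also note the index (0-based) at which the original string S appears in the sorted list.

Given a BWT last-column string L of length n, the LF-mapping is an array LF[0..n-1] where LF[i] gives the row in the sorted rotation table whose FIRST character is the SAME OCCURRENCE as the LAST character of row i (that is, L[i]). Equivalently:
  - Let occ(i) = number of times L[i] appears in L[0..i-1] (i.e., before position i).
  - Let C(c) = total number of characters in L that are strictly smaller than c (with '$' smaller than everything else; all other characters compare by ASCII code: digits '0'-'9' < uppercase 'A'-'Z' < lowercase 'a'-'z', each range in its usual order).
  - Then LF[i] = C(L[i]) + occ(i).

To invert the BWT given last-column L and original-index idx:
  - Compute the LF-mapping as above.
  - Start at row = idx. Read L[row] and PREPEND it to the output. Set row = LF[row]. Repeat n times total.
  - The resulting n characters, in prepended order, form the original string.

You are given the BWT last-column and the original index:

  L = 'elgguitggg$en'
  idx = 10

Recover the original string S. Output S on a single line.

LF mapping: 1 9 3 4 12 8 11 5 6 7 0 2 10
Walk LF starting at row 10, prepending L[row]:
  step 1: row=10, L[10]='$', prepend. Next row=LF[10]=0
  step 2: row=0, L[0]='e', prepend. Next row=LF[0]=1
  step 3: row=1, L[1]='l', prepend. Next row=LF[1]=9
  step 4: row=9, L[9]='g', prepend. Next row=LF[9]=7
  step 5: row=7, L[7]='g', prepend. Next row=LF[7]=5
  step 6: row=5, L[5]='i', prepend. Next row=LF[5]=8
  step 7: row=8, L[8]='g', prepend. Next row=LF[8]=6
  step 8: row=6, L[6]='t', prepend. Next row=LF[6]=11
  step 9: row=11, L[11]='e', prepend. Next row=LF[11]=2
  step 10: row=2, L[2]='g', prepend. Next row=LF[2]=3
  step 11: row=3, L[3]='g', prepend. Next row=LF[3]=4
  step 12: row=4, L[4]='u', prepend. Next row=LF[4]=12
  step 13: row=12, L[12]='n', prepend. Next row=LF[12]=10
Reversed output: nuggetgiggle$

Answer: nuggetgiggle$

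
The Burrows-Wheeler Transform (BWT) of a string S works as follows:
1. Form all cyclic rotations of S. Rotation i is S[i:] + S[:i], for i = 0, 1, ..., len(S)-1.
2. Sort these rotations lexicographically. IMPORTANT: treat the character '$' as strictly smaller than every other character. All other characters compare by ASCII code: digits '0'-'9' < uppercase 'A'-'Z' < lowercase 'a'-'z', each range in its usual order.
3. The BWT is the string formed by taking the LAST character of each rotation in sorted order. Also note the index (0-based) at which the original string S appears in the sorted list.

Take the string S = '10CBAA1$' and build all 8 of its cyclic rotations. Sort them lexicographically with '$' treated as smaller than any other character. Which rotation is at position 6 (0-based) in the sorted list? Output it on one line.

Answer: BAA1$10C

Derivation:
All 8 rotations (rotation i = S[i:]+S[:i]):
  rot[0] = 10CBAA1$
  rot[1] = 0CBAA1$1
  rot[2] = CBAA1$10
  rot[3] = BAA1$10C
  rot[4] = AA1$10CB
  rot[5] = A1$10CBA
  rot[6] = 1$10CBAA
  rot[7] = $10CBAA1
Sorted (with $ < everything):
  sorted[0] = $10CBAA1
  sorted[1] = 0CBAA1$1
  sorted[2] = 1$10CBAA
  sorted[3] = 10CBAA1$
  sorted[4] = A1$10CBA
  sorted[5] = AA1$10CB
  sorted[6] = BAA1$10C
  sorted[7] = CBAA1$10
sorted[6] = BAA1$10C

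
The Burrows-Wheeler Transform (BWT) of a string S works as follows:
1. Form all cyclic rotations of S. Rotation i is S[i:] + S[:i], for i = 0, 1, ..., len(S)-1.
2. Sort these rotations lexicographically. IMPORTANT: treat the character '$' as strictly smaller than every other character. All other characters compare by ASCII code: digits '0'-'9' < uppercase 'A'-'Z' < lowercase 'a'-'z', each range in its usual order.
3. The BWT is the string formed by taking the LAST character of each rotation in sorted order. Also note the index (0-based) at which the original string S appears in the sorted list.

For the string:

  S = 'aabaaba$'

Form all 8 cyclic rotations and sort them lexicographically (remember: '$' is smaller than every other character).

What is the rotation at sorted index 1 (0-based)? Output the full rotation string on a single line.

Answer: a$aabaab

Derivation:
All 8 rotations (rotation i = S[i:]+S[:i]):
  rot[0] = aabaaba$
  rot[1] = abaaba$a
  rot[2] = baaba$aa
  rot[3] = aaba$aab
  rot[4] = aba$aaba
  rot[5] = ba$aabaa
  rot[6] = a$aabaab
  rot[7] = $aabaaba
Sorted (with $ < everything):
  sorted[0] = $aabaaba
  sorted[1] = a$aabaab
  sorted[2] = aaba$aab
  sorted[3] = aabaaba$
  sorted[4] = aba$aaba
  sorted[5] = abaaba$a
  sorted[6] = ba$aabaa
  sorted[7] = baaba$aa
sorted[1] = a$aabaab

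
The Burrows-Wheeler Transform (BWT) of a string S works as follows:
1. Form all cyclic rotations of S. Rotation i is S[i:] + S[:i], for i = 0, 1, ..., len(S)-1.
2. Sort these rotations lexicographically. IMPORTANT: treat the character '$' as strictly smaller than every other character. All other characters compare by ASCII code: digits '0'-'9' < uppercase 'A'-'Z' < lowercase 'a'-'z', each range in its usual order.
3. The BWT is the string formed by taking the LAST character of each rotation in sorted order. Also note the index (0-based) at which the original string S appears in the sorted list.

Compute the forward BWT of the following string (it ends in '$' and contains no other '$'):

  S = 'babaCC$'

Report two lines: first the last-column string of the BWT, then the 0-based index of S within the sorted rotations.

Answer: CCabba$
6

Derivation:
All 7 rotations (rotation i = S[i:]+S[:i]):
  rot[0] = babaCC$
  rot[1] = abaCC$b
  rot[2] = baCC$ba
  rot[3] = aCC$bab
  rot[4] = CC$baba
  rot[5] = C$babaC
  rot[6] = $babaCC
Sorted (with $ < everything):
  sorted[0] = $babaCC  (last char: 'C')
  sorted[1] = C$babaC  (last char: 'C')
  sorted[2] = CC$baba  (last char: 'a')
  sorted[3] = aCC$bab  (last char: 'b')
  sorted[4] = abaCC$b  (last char: 'b')
  sorted[5] = baCC$ba  (last char: 'a')
  sorted[6] = babaCC$  (last char: '$')
Last column: CCabba$
Original string S is at sorted index 6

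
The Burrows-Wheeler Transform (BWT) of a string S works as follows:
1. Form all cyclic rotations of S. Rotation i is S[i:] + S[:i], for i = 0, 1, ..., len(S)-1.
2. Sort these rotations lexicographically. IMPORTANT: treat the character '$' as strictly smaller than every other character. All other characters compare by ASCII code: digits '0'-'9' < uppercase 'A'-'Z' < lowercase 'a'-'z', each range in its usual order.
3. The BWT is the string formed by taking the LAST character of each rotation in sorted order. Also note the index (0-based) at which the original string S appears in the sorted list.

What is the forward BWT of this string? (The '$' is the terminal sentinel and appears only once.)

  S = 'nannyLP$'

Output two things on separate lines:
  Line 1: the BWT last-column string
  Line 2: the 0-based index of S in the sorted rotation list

All 8 rotations (rotation i = S[i:]+S[:i]):
  rot[0] = nannyLP$
  rot[1] = annyLP$n
  rot[2] = nnyLP$na
  rot[3] = nyLP$nan
  rot[4] = yLP$nann
  rot[5] = LP$nanny
  rot[6] = P$nannyL
  rot[7] = $nannyLP
Sorted (with $ < everything):
  sorted[0] = $nannyLP  (last char: 'P')
  sorted[1] = LP$nanny  (last char: 'y')
  sorted[2] = P$nannyL  (last char: 'L')
  sorted[3] = annyLP$n  (last char: 'n')
  sorted[4] = nannyLP$  (last char: '$')
  sorted[5] = nnyLP$na  (last char: 'a')
  sorted[6] = nyLP$nan  (last char: 'n')
  sorted[7] = yLP$nann  (last char: 'n')
Last column: PyLn$ann
Original string S is at sorted index 4

Answer: PyLn$ann
4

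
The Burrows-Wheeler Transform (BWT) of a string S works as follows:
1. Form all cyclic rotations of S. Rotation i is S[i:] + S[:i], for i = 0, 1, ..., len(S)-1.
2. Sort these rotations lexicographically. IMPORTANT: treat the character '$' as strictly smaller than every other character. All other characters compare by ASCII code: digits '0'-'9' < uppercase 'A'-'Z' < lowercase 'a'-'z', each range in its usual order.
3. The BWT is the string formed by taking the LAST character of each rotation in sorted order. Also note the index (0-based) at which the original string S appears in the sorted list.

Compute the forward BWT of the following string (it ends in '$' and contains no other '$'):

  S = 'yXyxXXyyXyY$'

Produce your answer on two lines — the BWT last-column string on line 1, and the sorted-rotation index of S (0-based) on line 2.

Answer: YxyyXyyy$XXX
8

Derivation:
All 12 rotations (rotation i = S[i:]+S[:i]):
  rot[0] = yXyxXXyyXyY$
  rot[1] = XyxXXyyXyY$y
  rot[2] = yxXXyyXyY$yX
  rot[3] = xXXyyXyY$yXy
  rot[4] = XXyyXyY$yXyx
  rot[5] = XyyXyY$yXyxX
  rot[6] = yyXyY$yXyxXX
  rot[7] = yXyY$yXyxXXy
  rot[8] = XyY$yXyxXXyy
  rot[9] = yY$yXyxXXyyX
  rot[10] = Y$yXyxXXyyXy
  rot[11] = $yXyxXXyyXyY
Sorted (with $ < everything):
  sorted[0] = $yXyxXXyyXyY  (last char: 'Y')
  sorted[1] = XXyyXyY$yXyx  (last char: 'x')
  sorted[2] = XyY$yXyxXXyy  (last char: 'y')
  sorted[3] = XyxXXyyXyY$y  (last char: 'y')
  sorted[4] = XyyXyY$yXyxX  (last char: 'X')
  sorted[5] = Y$yXyxXXyyXy  (last char: 'y')
  sorted[6] = xXXyyXyY$yXy  (last char: 'y')
  sorted[7] = yXyY$yXyxXXy  (last char: 'y')
  sorted[8] = yXyxXXyyXyY$  (last char: '$')
  sorted[9] = yY$yXyxXXyyX  (last char: 'X')
  sorted[10] = yxXXyyXyY$yX  (last char: 'X')
  sorted[11] = yyXyY$yXyxXX  (last char: 'X')
Last column: YxyyXyyy$XXX
Original string S is at sorted index 8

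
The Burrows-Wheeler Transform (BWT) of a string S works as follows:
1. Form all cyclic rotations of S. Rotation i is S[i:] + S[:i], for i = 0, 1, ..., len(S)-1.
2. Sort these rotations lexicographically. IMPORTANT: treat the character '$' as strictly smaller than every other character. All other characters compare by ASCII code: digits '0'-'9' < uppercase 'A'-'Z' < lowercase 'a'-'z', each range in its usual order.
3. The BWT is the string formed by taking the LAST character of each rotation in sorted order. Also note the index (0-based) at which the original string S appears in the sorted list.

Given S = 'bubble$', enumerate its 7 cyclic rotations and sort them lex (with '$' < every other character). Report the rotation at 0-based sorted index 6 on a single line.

Answer: ubble$b

Derivation:
All 7 rotations (rotation i = S[i:]+S[:i]):
  rot[0] = bubble$
  rot[1] = ubble$b
  rot[2] = bble$bu
  rot[3] = ble$bub
  rot[4] = le$bubb
  rot[5] = e$bubbl
  rot[6] = $bubble
Sorted (with $ < everything):
  sorted[0] = $bubble
  sorted[1] = bble$bu
  sorted[2] = ble$bub
  sorted[3] = bubble$
  sorted[4] = e$bubbl
  sorted[5] = le$bubb
  sorted[6] = ubble$b
sorted[6] = ubble$b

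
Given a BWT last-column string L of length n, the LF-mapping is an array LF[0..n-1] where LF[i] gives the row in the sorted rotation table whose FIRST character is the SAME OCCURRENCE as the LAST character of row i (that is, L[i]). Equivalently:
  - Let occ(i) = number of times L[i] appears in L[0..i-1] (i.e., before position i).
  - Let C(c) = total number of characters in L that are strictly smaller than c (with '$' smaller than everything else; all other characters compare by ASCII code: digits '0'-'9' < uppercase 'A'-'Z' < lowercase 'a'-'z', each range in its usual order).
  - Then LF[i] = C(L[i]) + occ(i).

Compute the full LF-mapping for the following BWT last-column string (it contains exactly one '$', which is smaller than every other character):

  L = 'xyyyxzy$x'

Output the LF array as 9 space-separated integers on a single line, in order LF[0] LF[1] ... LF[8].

Char counts: '$':1, 'x':3, 'y':4, 'z':1
C (first-col start): C('$')=0, C('x')=1, C('y')=4, C('z')=8
L[0]='x': occ=0, LF[0]=C('x')+0=1+0=1
L[1]='y': occ=0, LF[1]=C('y')+0=4+0=4
L[2]='y': occ=1, LF[2]=C('y')+1=4+1=5
L[3]='y': occ=2, LF[3]=C('y')+2=4+2=6
L[4]='x': occ=1, LF[4]=C('x')+1=1+1=2
L[5]='z': occ=0, LF[5]=C('z')+0=8+0=8
L[6]='y': occ=3, LF[6]=C('y')+3=4+3=7
L[7]='$': occ=0, LF[7]=C('$')+0=0+0=0
L[8]='x': occ=2, LF[8]=C('x')+2=1+2=3

Answer: 1 4 5 6 2 8 7 0 3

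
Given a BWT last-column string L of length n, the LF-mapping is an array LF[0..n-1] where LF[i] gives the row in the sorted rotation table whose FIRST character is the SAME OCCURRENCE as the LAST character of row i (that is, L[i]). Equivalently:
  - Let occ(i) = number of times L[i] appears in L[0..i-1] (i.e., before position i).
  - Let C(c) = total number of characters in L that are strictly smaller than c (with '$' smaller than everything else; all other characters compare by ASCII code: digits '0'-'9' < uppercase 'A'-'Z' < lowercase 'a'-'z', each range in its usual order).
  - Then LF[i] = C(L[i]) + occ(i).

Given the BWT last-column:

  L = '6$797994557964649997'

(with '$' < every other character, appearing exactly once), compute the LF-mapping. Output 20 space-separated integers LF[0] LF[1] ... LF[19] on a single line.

Char counts: '$':1, '4':3, '5':2, '6':3, '7':4, '9':7
C (first-col start): C('$')=0, C('4')=1, C('5')=4, C('6')=6, C('7')=9, C('9')=13
L[0]='6': occ=0, LF[0]=C('6')+0=6+0=6
L[1]='$': occ=0, LF[1]=C('$')+0=0+0=0
L[2]='7': occ=0, LF[2]=C('7')+0=9+0=9
L[3]='9': occ=0, LF[3]=C('9')+0=13+0=13
L[4]='7': occ=1, LF[4]=C('7')+1=9+1=10
L[5]='9': occ=1, LF[5]=C('9')+1=13+1=14
L[6]='9': occ=2, LF[6]=C('9')+2=13+2=15
L[7]='4': occ=0, LF[7]=C('4')+0=1+0=1
L[8]='5': occ=0, LF[8]=C('5')+0=4+0=4
L[9]='5': occ=1, LF[9]=C('5')+1=4+1=5
L[10]='7': occ=2, LF[10]=C('7')+2=9+2=11
L[11]='9': occ=3, LF[11]=C('9')+3=13+3=16
L[12]='6': occ=1, LF[12]=C('6')+1=6+1=7
L[13]='4': occ=1, LF[13]=C('4')+1=1+1=2
L[14]='6': occ=2, LF[14]=C('6')+2=6+2=8
L[15]='4': occ=2, LF[15]=C('4')+2=1+2=3
L[16]='9': occ=4, LF[16]=C('9')+4=13+4=17
L[17]='9': occ=5, LF[17]=C('9')+5=13+5=18
L[18]='9': occ=6, LF[18]=C('9')+6=13+6=19
L[19]='7': occ=3, LF[19]=C('7')+3=9+3=12

Answer: 6 0 9 13 10 14 15 1 4 5 11 16 7 2 8 3 17 18 19 12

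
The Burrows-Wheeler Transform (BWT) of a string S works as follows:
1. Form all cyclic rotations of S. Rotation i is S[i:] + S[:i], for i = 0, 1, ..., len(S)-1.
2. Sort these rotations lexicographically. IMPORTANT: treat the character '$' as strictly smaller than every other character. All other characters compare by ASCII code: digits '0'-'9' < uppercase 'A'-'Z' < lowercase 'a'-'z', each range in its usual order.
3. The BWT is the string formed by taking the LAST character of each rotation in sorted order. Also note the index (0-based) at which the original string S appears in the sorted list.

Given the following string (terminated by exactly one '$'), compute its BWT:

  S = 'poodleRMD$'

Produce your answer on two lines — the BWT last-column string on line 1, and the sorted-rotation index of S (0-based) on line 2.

All 10 rotations (rotation i = S[i:]+S[:i]):
  rot[0] = poodleRMD$
  rot[1] = oodleRMD$p
  rot[2] = odleRMD$po
  rot[3] = dleRMD$poo
  rot[4] = leRMD$pood
  rot[5] = eRMD$poodl
  rot[6] = RMD$poodle
  rot[7] = MD$poodleR
  rot[8] = D$poodleRM
  rot[9] = $poodleRMD
Sorted (with $ < everything):
  sorted[0] = $poodleRMD  (last char: 'D')
  sorted[1] = D$poodleRM  (last char: 'M')
  sorted[2] = MD$poodleR  (last char: 'R')
  sorted[3] = RMD$poodle  (last char: 'e')
  sorted[4] = dleRMD$poo  (last char: 'o')
  sorted[5] = eRMD$poodl  (last char: 'l')
  sorted[6] = leRMD$pood  (last char: 'd')
  sorted[7] = odleRMD$po  (last char: 'o')
  sorted[8] = oodleRMD$p  (last char: 'p')
  sorted[9] = poodleRMD$  (last char: '$')
Last column: DMReoldop$
Original string S is at sorted index 9

Answer: DMReoldop$
9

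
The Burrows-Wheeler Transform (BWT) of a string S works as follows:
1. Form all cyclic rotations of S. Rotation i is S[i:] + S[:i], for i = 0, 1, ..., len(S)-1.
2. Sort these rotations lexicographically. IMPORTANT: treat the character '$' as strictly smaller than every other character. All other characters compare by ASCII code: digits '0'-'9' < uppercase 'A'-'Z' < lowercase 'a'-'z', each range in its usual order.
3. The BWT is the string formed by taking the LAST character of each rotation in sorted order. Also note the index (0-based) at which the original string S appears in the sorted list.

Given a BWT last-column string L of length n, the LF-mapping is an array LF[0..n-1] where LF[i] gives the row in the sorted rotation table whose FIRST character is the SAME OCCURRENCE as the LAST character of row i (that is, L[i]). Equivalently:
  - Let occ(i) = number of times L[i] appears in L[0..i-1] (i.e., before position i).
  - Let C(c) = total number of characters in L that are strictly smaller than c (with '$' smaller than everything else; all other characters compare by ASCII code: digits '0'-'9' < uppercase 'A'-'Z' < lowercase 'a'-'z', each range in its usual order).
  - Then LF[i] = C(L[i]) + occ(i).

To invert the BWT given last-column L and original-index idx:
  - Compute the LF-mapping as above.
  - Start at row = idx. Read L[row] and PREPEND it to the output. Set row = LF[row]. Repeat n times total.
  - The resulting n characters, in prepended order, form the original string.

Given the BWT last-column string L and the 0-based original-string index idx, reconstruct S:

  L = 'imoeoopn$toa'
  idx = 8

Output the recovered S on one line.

LF mapping: 3 4 6 2 7 8 10 5 0 11 9 1
Walk LF starting at row 8, prepending L[row]:
  step 1: row=8, L[8]='$', prepend. Next row=LF[8]=0
  step 2: row=0, L[0]='i', prepend. Next row=LF[0]=3
  step 3: row=3, L[3]='e', prepend. Next row=LF[3]=2
  step 4: row=2, L[2]='o', prepend. Next row=LF[2]=6
  step 5: row=6, L[6]='p', prepend. Next row=LF[6]=10
  step 6: row=10, L[10]='o', prepend. Next row=LF[10]=9
  step 7: row=9, L[9]='t', prepend. Next row=LF[9]=11
  step 8: row=11, L[11]='a', prepend. Next row=LF[11]=1
  step 9: row=1, L[1]='m', prepend. Next row=LF[1]=4
  step 10: row=4, L[4]='o', prepend. Next row=LF[4]=7
  step 11: row=7, L[7]='n', prepend. Next row=LF[7]=5
  step 12: row=5, L[5]='o', prepend. Next row=LF[5]=8
Reversed output: onomatopoei$

Answer: onomatopoei$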